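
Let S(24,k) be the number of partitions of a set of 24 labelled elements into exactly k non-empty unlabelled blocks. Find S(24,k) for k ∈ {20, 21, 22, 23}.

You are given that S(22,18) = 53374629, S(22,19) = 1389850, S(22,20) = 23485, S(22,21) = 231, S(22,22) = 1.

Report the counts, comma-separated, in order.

@23  (23,19):1389850·19+53374629→79781779, (23,20):23485·20+1389850→1859550, (23,21):231·21+23485→28336, (23,22):1·22+231→253, (23,23):0·23+1→1
@24  (24,20):1859550·20+79781779→116972779, (24,21):28336·21+1859550→2454606, (24,22):253·22+28336→33902, (24,23):1·23+253→276
Read S(24,20) = 116972779, S(24,21) = 2454606, S(24,22) = 33902, S(24,23) = 276.

116972779, 2454606, 33902, 276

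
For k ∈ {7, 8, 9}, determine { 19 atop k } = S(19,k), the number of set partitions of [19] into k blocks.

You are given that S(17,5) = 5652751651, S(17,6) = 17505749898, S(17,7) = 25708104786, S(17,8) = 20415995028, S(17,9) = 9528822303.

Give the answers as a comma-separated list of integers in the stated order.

1492924634839, 1709751003480, 1144614626805

i=18: T(18,6)=5652751651+6·17505749898=110687251039 | T(18,7)=17505749898+7·25708104786=197462483400 | T(18,8)=25708104786+8·20415995028=189036065010 | T(18,9)=20415995028+9·9528822303=106175395755
i=19: T(19,7)=110687251039+7·197462483400=1492924634839 | T(19,8)=197462483400+8·189036065010=1709751003480 | T(19,9)=189036065010+9·106175395755=1144614626805
Read S(19,7) = 1492924634839, S(19,8) = 1709751003480, S(19,9) = 1144614626805.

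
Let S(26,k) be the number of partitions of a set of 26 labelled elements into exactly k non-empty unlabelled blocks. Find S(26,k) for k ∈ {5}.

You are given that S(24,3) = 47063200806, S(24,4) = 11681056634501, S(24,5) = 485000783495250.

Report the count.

12230196160292565

[25] T[25,4]:4*11681056634501+47063200806=46771289738810 · T[25,5]:5*485000783495250+11681056634501=2436684974110751
[26] T[26,5]:5*2436684974110751+46771289738810=12230196160292565
Read S(26,5) = 12230196160292565.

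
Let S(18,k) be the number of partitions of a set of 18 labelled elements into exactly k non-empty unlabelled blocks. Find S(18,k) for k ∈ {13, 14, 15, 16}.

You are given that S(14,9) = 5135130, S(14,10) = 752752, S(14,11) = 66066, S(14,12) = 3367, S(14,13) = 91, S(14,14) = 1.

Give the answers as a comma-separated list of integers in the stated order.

125854638, 8408778, 367200, 9996

row 15: T[15][10]=10·752752+5135130=12662650  T[15][11]=11·66066+752752=1479478  T[15][12]=12·3367+66066=106470  T[15][13]=13·91+3367=4550  T[15][14]=14·1+91=105  T[15][15]=15·0+1=1
row 16: T[16][11]=11·1479478+12662650=28936908  T[16][12]=12·106470+1479478=2757118  T[16][13]=13·4550+106470=165620  T[16][14]=14·105+4550=6020  T[16][15]=15·1+105=120  T[16][16]=16·0+1=1
row 17: T[17][12]=12·2757118+28936908=62022324  T[17][13]=13·165620+2757118=4910178  T[17][14]=14·6020+165620=249900  T[17][15]=15·120+6020=7820  T[17][16]=16·1+120=136
row 18: T[18][13]=13·4910178+62022324=125854638  T[18][14]=14·249900+4910178=8408778  T[18][15]=15·7820+249900=367200  T[18][16]=16·136+7820=9996
Read S(18,13) = 125854638, S(18,14) = 8408778, S(18,15) = 367200, S(18,16) = 9996.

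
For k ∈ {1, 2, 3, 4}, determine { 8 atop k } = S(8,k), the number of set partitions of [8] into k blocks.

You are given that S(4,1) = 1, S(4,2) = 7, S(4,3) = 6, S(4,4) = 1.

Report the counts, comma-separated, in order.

r5: T_5,1=1×1+0=1; T_5,2=2×7+1=15; T_5,3=3×6+7=25; T_5,4=4×1+6=10
r6: T_6,1=1×1+0=1; T_6,2=2×15+1=31; T_6,3=3×25+15=90; T_6,4=4×10+25=65
r7: T_7,1=1×1+0=1; T_7,2=2×31+1=63; T_7,3=3×90+31=301; T_7,4=4×65+90=350
r8: T_8,1=1×1+0=1; T_8,2=2×63+1=127; T_8,3=3×301+63=966; T_8,4=4×350+301=1701
Read S(8,1) = 1, S(8,2) = 127, S(8,3) = 966, S(8,4) = 1701.

1, 127, 966, 1701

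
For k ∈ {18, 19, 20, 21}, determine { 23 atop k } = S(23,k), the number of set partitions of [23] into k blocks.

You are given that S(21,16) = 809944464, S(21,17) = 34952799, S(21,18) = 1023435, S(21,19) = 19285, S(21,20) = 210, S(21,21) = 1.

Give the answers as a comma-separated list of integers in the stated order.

2364885369, 79781779, 1859550, 28336

r22: T_22,17=17×34952799+809944464=1404142047; T_22,18=18×1023435+34952799=53374629; T_22,19=19×19285+1023435=1389850; T_22,20=20×210+19285=23485; T_22,21=21×1+210=231
r23: T_23,18=18×53374629+1404142047=2364885369; T_23,19=19×1389850+53374629=79781779; T_23,20=20×23485+1389850=1859550; T_23,21=21×231+23485=28336
Read S(23,18) = 2364885369, S(23,19) = 79781779, S(23,20) = 1859550, S(23,21) = 28336.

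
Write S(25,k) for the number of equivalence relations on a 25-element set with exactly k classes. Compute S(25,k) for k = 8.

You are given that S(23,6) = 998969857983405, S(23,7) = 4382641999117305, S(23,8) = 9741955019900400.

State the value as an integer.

690223721118368580

row 24: T[24][7]=7·4382641999117305+998969857983405=31677463851804540  T[24][8]=8·9741955019900400+4382641999117305=82318282158320505
row 25: T[25][8]=8·82318282158320505+31677463851804540=690223721118368580
Read S(25,8) = 690223721118368580.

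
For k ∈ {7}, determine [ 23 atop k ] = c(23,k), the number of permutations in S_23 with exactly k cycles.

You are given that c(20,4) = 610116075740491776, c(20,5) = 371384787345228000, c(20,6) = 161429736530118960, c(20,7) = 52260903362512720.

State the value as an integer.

720308216440924653696

r21: T_21,5=20×371384787345228000+610116075740491776=8037811822645051776; T_21,6=20×161429736530118960+371384787345228000=3599979517947607200; T_21,7=20×52260903362512720+161429736530118960=1206647803780373360
r22: T_22,6=21×3599979517947607200+8037811822645051776=83637381699544802976; T_22,7=21×1206647803780373360+3599979517947607200=28939583397335447760
r23: T_23,7=22×28939583397335447760+83637381699544802976=720308216440924653696
Read c(23,7) = 720308216440924653696.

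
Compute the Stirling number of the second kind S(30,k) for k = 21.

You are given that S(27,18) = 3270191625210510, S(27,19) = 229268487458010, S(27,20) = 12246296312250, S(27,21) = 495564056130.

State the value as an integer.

37058299246258290

@28  (28,19):229268487458010·19+3270191625210510→7626292886912700, (28,20):12246296312250·20+229268487458010→474194413703010, (28,21):495564056130·21+12246296312250→22653141490980
@29  (29,20):474194413703010·20+7626292886912700→17110181160972900, (29,21):22653141490980·21+474194413703010→949910385013590
@30  (30,21):949910385013590·21+17110181160972900→37058299246258290
Read S(30,21) = 37058299246258290.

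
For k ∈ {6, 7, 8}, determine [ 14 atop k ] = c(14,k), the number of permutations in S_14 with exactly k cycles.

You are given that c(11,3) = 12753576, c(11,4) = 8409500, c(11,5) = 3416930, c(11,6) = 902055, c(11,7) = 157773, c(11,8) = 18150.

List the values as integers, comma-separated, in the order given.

r12: T_12,4=11×8409500+12753576=105258076; T_12,5=11×3416930+8409500=45995730; T_12,6=11×902055+3416930=13339535; T_12,7=11×157773+902055=2637558; T_12,8=11×18150+157773=357423
r13: T_13,5=12×45995730+105258076=657206836; T_13,6=12×13339535+45995730=206070150; T_13,7=12×2637558+13339535=44990231; T_13,8=12×357423+2637558=6926634
r14: T_14,6=13×206070150+657206836=3336118786; T_14,7=13×44990231+206070150=790943153; T_14,8=13×6926634+44990231=135036473
Read c(14,6) = 3336118786, c(14,7) = 790943153, c(14,8) = 135036473.

3336118786, 790943153, 135036473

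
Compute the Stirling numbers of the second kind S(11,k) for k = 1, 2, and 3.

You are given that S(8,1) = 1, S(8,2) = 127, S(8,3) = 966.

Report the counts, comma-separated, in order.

r9: T_9,1=1×1+0=1; T_9,2=2×127+1=255; T_9,3=3×966+127=3025
r10: T_10,1=1×1+0=1; T_10,2=2×255+1=511; T_10,3=3×3025+255=9330
r11: T_11,1=1×1+0=1; T_11,2=2×511+1=1023; T_11,3=3×9330+511=28501
Read S(11,1) = 1, S(11,2) = 1023, S(11,3) = 28501.

1, 1023, 28501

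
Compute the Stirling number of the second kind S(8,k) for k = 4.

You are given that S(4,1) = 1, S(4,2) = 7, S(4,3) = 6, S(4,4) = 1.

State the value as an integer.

1701

@5  (5,1):1·1+0→1, (5,2):7·2+1→15, (5,3):6·3+7→25, (5,4):1·4+6→10
@6  (6,2):15·2+1→31, (6,3):25·3+15→90, (6,4):10·4+25→65
@7  (7,3):90·3+31→301, (7,4):65·4+90→350
@8  (8,4):350·4+301→1701
Read S(8,4) = 1701.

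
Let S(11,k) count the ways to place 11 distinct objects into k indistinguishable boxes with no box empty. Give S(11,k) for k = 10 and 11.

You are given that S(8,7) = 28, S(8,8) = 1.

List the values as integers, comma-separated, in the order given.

row 9: T[9][8]=8·1+28=36  T[9][9]=9·0+1=1
row 10: T[10][9]=9·1+36=45  T[10][10]=10·0+1=1
row 11: T[11][10]=10·1+45=55  T[11][11]=11·0+1=1
Read S(11,10) = 55, S(11,11) = 1.

55, 1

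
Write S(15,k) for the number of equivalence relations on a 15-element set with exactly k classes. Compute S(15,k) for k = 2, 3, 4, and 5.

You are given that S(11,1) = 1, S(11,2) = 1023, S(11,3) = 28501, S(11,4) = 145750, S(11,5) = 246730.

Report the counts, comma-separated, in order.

i=12: T(12,1)=0+1·1=1 | T(12,2)=1+2·1023=2047 | T(12,3)=1023+3·28501=86526 | T(12,4)=28501+4·145750=611501 | T(12,5)=145750+5·246730=1379400
i=13: T(13,1)=0+1·1=1 | T(13,2)=1+2·2047=4095 | T(13,3)=2047+3·86526=261625 | T(13,4)=86526+4·611501=2532530 | T(13,5)=611501+5·1379400=7508501
i=14: T(14,1)=0+1·1=1 | T(14,2)=1+2·4095=8191 | T(14,3)=4095+3·261625=788970 | T(14,4)=261625+4·2532530=10391745 | T(14,5)=2532530+5·7508501=40075035
i=15: T(15,2)=1+2·8191=16383 | T(15,3)=8191+3·788970=2375101 | T(15,4)=788970+4·10391745=42355950 | T(15,5)=10391745+5·40075035=210766920
Read S(15,2) = 16383, S(15,3) = 2375101, S(15,4) = 42355950, S(15,5) = 210766920.

16383, 2375101, 42355950, 210766920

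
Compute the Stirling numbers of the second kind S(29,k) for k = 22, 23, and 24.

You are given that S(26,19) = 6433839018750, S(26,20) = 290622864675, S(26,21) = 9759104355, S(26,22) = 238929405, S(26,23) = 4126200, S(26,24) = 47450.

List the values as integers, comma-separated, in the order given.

40823077538100, 1347860993700, 33738295500

r27: T_27,20=20×290622864675+6433839018750=12246296312250; T_27,21=21×9759104355+290622864675=495564056130; T_27,22=22×238929405+9759104355=15015551265; T_27,23=23×4126200+238929405=333832005; T_27,24=24×47450+4126200=5265000
r28: T_28,21=21×495564056130+12246296312250=22653141490980; T_28,22=22×15015551265+495564056130=825906183960; T_28,23=23×333832005+15015551265=22693687380; T_28,24=24×5265000+333832005=460192005
r29: T_29,22=22×825906183960+22653141490980=40823077538100; T_29,23=23×22693687380+825906183960=1347860993700; T_29,24=24×460192005+22693687380=33738295500
Read S(29,22) = 40823077538100, S(29,23) = 1347860993700, S(29,24) = 33738295500.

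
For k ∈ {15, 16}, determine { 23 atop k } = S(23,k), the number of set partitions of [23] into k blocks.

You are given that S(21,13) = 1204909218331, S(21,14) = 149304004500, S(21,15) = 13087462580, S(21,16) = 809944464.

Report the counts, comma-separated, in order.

@22  (22,14):149304004500·14+1204909218331→3295165281331, (22,15):13087462580·15+149304004500→345615943200, (22,16):809944464·16+13087462580→26046574004
@23  (23,15):345615943200·15+3295165281331→8479404429331, (23,16):26046574004·16+345615943200→762361127264
Read S(23,15) = 8479404429331, S(23,16) = 762361127264.

8479404429331, 762361127264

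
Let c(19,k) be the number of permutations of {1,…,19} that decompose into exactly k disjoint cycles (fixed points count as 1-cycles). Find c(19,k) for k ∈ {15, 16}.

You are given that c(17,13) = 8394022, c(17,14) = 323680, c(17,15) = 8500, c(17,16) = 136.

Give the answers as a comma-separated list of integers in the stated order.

22323822, 662796

i=18: T(18,14)=8394022+17·323680=13896582 | T(18,15)=323680+17·8500=468180 | T(18,16)=8500+17·136=10812
i=19: T(19,15)=13896582+18·468180=22323822 | T(19,16)=468180+18·10812=662796
Read c(19,15) = 22323822, c(19,16) = 662796.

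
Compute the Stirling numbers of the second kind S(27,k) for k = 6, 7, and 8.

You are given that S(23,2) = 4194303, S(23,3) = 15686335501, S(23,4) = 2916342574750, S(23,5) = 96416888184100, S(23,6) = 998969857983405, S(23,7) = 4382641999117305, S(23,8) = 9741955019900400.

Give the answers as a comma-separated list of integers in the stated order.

[24] T[24,3]:3*15686335501+4194303=47063200806 · T[24,4]:4*2916342574750+15686335501=11681056634501 · T[24,5]:5*96416888184100+2916342574750=485000783495250 · T[24,6]:6*998969857983405+96416888184100=6090236036084530 · T[24,7]:7*4382641999117305+998969857983405=31677463851804540 · T[24,8]:8*9741955019900400+4382641999117305=82318282158320505
[25] T[25,4]:4*11681056634501+47063200806=46771289738810 · T[25,5]:5*485000783495250+11681056634501=2436684974110751 · T[25,6]:6*6090236036084530+485000783495250=37026417000002430 · T[25,7]:7*31677463851804540+6090236036084530=227832482998716310 · T[25,8]:8*82318282158320505+31677463851804540=690223721118368580
[26] T[26,5]:5*2436684974110751+46771289738810=12230196160292565 · T[26,6]:6*37026417000002430+2436684974110751=224595186974125331 · T[26,7]:7*227832482998716310+37026417000002430=1631853797991016600 · T[26,8]:8*690223721118368580+227832482998716310=5749622251945664950
[27] T[27,6]:6*224595186974125331+12230196160292565=1359801318005044551 · T[27,7]:7*1631853797991016600+224595186974125331=11647571772911241531 · T[27,8]:8*5749622251945664950+1631853797991016600=47628831813556336200
Read S(27,6) = 1359801318005044551, S(27,7) = 11647571772911241531, S(27,8) = 47628831813556336200.

1359801318005044551, 11647571772911241531, 47628831813556336200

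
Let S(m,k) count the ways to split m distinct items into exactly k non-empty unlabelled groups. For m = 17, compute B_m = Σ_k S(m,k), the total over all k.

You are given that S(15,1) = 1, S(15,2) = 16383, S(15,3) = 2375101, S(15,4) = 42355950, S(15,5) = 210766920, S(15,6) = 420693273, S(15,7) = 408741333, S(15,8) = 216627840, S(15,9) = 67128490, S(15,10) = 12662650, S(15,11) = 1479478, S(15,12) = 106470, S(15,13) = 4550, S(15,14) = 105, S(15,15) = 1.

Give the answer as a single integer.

82864869804

r16: T_16,1=1×1+0=1; T_16,2=2×16383+1=32767; T_16,3=3×2375101+16383=7141686; T_16,4=4×42355950+2375101=171798901; T_16,5=5×210766920+42355950=1096190550; T_16,6=6×420693273+210766920=2734926558; T_16,7=7×408741333+420693273=3281882604; T_16,8=8×216627840+408741333=2141764053; T_16,9=9×67128490+216627840=820784250; T_16,10=10×12662650+67128490=193754990; T_16,11=11×1479478+12662650=28936908; T_16,12=12×106470+1479478=2757118; T_16,13=13×4550+106470=165620; T_16,14=14×105+4550=6020; T_16,15=15×1+105=120; T_16,16=16×0+1=1
r17: T_17,1=1×1+0=1; T_17,2=2×32767+1=65535; T_17,3=3×7141686+32767=21457825; T_17,4=4×171798901+7141686=694337290; T_17,5=5×1096190550+171798901=5652751651; T_17,6=6×2734926558+1096190550=17505749898; T_17,7=7×3281882604+2734926558=25708104786; T_17,8=8×2141764053+3281882604=20415995028; T_17,9=9×820784250+2141764053=9528822303; T_17,10=10×193754990+820784250=2758334150; T_17,11=11×28936908+193754990=512060978; T_17,12=12×2757118+28936908=62022324; T_17,13=13×165620+2757118=4910178; T_17,14=14×6020+165620=249900; T_17,15=15×120+6020=7820; T_17,16=16×1+120=136; T_17,17=17×0+1=1
B_17 = ΣS(17,k) = 1+65535+21457825+694337290+5652751651+17505749898+25708104786+20415995028+9528822303+2758334150+512060978+62022324+4910178+249900+7820+136+1 = 82864869804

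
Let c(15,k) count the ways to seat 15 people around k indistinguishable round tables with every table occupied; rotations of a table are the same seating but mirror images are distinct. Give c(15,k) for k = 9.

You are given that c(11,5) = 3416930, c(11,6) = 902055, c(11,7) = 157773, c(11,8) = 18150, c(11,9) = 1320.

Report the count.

368411615

[12] T[12,6]:11*902055+3416930=13339535 · T[12,7]:11*157773+902055=2637558 · T[12,8]:11*18150+157773=357423 · T[12,9]:11*1320+18150=32670
[13] T[13,7]:12*2637558+13339535=44990231 · T[13,8]:12*357423+2637558=6926634 · T[13,9]:12*32670+357423=749463
[14] T[14,8]:13*6926634+44990231=135036473 · T[14,9]:13*749463+6926634=16669653
[15] T[15,9]:14*16669653+135036473=368411615
Read c(15,9) = 368411615.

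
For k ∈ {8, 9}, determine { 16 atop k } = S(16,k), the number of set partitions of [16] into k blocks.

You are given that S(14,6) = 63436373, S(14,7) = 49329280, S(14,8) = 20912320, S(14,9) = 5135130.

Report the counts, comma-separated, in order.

@15  (15,7):49329280·7+63436373→408741333, (15,8):20912320·8+49329280→216627840, (15,9):5135130·9+20912320→67128490
@16  (16,8):216627840·8+408741333→2141764053, (16,9):67128490·9+216627840→820784250
Read S(16,8) = 2141764053, S(16,9) = 820784250.

2141764053, 820784250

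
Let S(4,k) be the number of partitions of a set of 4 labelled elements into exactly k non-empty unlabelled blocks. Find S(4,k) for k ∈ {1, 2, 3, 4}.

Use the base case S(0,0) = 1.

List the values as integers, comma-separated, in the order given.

1, 7, 6, 1

i=1: T(1,1)=1+1·0=1
i=2: T(2,1)=0+1·1=1 | T(2,2)=1+2·0=1
i=3: T(3,1)=0+1·1=1 | T(3,2)=1+2·1=3 | T(3,3)=1+3·0=1
i=4: T(4,1)=0+1·1=1 | T(4,2)=1+2·3=7 | T(4,3)=3+3·1=6 | T(4,4)=1+4·0=1
Read S(4,1) = 1, S(4,2) = 7, S(4,3) = 6, S(4,4) = 1.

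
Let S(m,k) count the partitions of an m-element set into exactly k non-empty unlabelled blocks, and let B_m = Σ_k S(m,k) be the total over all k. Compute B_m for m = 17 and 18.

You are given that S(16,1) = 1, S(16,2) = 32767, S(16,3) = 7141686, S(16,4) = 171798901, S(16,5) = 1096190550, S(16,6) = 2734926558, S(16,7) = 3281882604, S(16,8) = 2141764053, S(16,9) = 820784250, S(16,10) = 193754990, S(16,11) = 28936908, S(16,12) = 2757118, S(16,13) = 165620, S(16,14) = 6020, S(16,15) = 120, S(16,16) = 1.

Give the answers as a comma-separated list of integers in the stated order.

82864869804, 682076806159

[17] T[17,1]:1*1+0=1 · T[17,2]:2*32767+1=65535 · T[17,3]:3*7141686+32767=21457825 · T[17,4]:4*171798901+7141686=694337290 · T[17,5]:5*1096190550+171798901=5652751651 · T[17,6]:6*2734926558+1096190550=17505749898 · T[17,7]:7*3281882604+2734926558=25708104786 · T[17,8]:8*2141764053+3281882604=20415995028 · T[17,9]:9*820784250+2141764053=9528822303 · T[17,10]:10*193754990+820784250=2758334150 · T[17,11]:11*28936908+193754990=512060978 · T[17,12]:12*2757118+28936908=62022324 · T[17,13]:13*165620+2757118=4910178 · T[17,14]:14*6020+165620=249900 · T[17,15]:15*120+6020=7820 · T[17,16]:16*1+120=136 · T[17,17]:17*0+1=1
[18] T[18,1]:1*1+0=1 · T[18,2]:2*65535+1=131071 · T[18,3]:3*21457825+65535=64439010 · T[18,4]:4*694337290+21457825=2798806985 · T[18,5]:5*5652751651+694337290=28958095545 · T[18,6]:6*17505749898+5652751651=110687251039 · T[18,7]:7*25708104786+17505749898=197462483400 · T[18,8]:8*20415995028+25708104786=189036065010 · T[18,9]:9*9528822303+20415995028=106175395755 · T[18,10]:10*2758334150+9528822303=37112163803 · T[18,11]:11*512060978+2758334150=8391004908 · T[18,12]:12*62022324+512060978=1256328866 · T[18,13]:13*4910178+62022324=125854638 · T[18,14]:14*249900+4910178=8408778 · T[18,15]:15*7820+249900=367200 · T[18,16]:16*136+7820=9996 · T[18,17]:17*1+136=153 · T[18,18]:18*0+1=1
B_17 = ΣS(17,k) = 1+65535+21457825+694337290+5652751651+17505749898+25708104786+20415995028+9528822303+2758334150+512060978+62022324+4910178+249900+7820+136+1 = 82864869804
B_18 = ΣS(18,k) = 1+131071+64439010+2798806985+28958095545+110687251039+197462483400+189036065010+106175395755+37112163803+8391004908+1256328866+125854638+8408778+367200+9996+153+1 = 682076806159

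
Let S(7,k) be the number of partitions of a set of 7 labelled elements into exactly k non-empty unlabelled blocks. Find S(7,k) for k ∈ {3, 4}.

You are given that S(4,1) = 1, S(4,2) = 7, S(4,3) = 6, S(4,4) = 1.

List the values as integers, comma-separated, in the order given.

i=5: T(5,1)=0+1·1=1 | T(5,2)=1+2·7=15 | T(5,3)=7+3·6=25 | T(5,4)=6+4·1=10
i=6: T(6,2)=1+2·15=31 | T(6,3)=15+3·25=90 | T(6,4)=25+4·10=65
i=7: T(7,3)=31+3·90=301 | T(7,4)=90+4·65=350
Read S(7,3) = 301, S(7,4) = 350.

301, 350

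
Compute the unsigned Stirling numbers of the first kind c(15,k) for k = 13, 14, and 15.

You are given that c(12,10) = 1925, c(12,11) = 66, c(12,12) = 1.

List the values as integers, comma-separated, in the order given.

5005, 105, 1

row 13: T[13][11]=12·66+1925=2717  T[13][12]=12·1+66=78  T[13][13]=12·0+1=1
row 14: T[14][12]=13·78+2717=3731  T[14][13]=13·1+78=91  T[14][14]=13·0+1=1
row 15: T[15][13]=14·91+3731=5005  T[15][14]=14·1+91=105  T[15][15]=14·0+1=1
Read c(15,13) = 5005, c(15,14) = 105, c(15,15) = 1.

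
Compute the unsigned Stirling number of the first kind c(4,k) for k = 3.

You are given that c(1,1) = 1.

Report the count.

6

@2  (2,1):1·1+0→1, (2,2):0·1+1→1
@3  (3,2):1·2+1→3, (3,3):0·2+1→1
@4  (4,3):1·3+3→6
Read c(4,3) = 6.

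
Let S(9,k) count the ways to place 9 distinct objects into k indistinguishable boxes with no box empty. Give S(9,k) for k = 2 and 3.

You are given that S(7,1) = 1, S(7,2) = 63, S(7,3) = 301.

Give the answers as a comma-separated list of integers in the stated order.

@8  (8,1):1·1+0→1, (8,2):63·2+1→127, (8,3):301·3+63→966
@9  (9,2):127·2+1→255, (9,3):966·3+127→3025
Read S(9,2) = 255, S(9,3) = 3025.

255, 3025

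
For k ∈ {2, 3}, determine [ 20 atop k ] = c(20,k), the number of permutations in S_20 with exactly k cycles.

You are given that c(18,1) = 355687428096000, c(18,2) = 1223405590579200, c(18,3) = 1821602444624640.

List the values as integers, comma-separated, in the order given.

431565146817638400, 668609730341153280

row 19: T[19][1]=18·355687428096000+0=6402373705728000  T[19][2]=18·1223405590579200+355687428096000=22376988058521600  T[19][3]=18·1821602444624640+1223405590579200=34012249593822720
row 20: T[20][2]=19·22376988058521600+6402373705728000=431565146817638400  T[20][3]=19·34012249593822720+22376988058521600=668609730341153280
Read c(20,2) = 431565146817638400, c(20,3) = 668609730341153280.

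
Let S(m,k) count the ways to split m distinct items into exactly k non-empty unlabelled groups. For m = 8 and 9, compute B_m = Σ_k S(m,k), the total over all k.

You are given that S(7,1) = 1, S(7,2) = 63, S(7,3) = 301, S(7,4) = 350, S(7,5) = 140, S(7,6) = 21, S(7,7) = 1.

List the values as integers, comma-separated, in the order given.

r8: T_8,1=1×1+0=1; T_8,2=2×63+1=127; T_8,3=3×301+63=966; T_8,4=4×350+301=1701; T_8,5=5×140+350=1050; T_8,6=6×21+140=266; T_8,7=7×1+21=28; T_8,8=8×0+1=1
r9: T_9,1=1×1+0=1; T_9,2=2×127+1=255; T_9,3=3×966+127=3025; T_9,4=4×1701+966=7770; T_9,5=5×1050+1701=6951; T_9,6=6×266+1050=2646; T_9,7=7×28+266=462; T_9,8=8×1+28=36; T_9,9=9×0+1=1
B_8 = ΣS(8,k) = 1+127+966+1701+1050+266+28+1 = 4140
B_9 = ΣS(9,k) = 1+255+3025+7770+6951+2646+462+36+1 = 21147

4140, 21147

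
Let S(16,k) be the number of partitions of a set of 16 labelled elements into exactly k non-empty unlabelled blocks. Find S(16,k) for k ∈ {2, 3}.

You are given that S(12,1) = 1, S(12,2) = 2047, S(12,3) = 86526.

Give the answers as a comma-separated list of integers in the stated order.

32767, 7141686

row 13: T[13][1]=1·1+0=1  T[13][2]=2·2047+1=4095  T[13][3]=3·86526+2047=261625
row 14: T[14][1]=1·1+0=1  T[14][2]=2·4095+1=8191  T[14][3]=3·261625+4095=788970
row 15: T[15][1]=1·1+0=1  T[15][2]=2·8191+1=16383  T[15][3]=3·788970+8191=2375101
row 16: T[16][2]=2·16383+1=32767  T[16][3]=3·2375101+16383=7141686
Read S(16,2) = 32767, S(16,3) = 7141686.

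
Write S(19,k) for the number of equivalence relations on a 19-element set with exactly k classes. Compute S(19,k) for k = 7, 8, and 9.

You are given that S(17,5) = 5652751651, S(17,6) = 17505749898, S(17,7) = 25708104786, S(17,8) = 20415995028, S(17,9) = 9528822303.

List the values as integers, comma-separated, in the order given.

1492924634839, 1709751003480, 1144614626805

@18  (18,6):17505749898·6+5652751651→110687251039, (18,7):25708104786·7+17505749898→197462483400, (18,8):20415995028·8+25708104786→189036065010, (18,9):9528822303·9+20415995028→106175395755
@19  (19,7):197462483400·7+110687251039→1492924634839, (19,8):189036065010·8+197462483400→1709751003480, (19,9):106175395755·9+189036065010→1144614626805
Read S(19,7) = 1492924634839, S(19,8) = 1709751003480, S(19,9) = 1144614626805.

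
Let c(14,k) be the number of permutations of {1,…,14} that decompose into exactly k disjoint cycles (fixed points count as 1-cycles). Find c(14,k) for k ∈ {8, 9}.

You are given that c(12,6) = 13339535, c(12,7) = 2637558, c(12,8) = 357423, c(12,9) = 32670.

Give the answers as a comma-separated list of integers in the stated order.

r13: T_13,7=12×2637558+13339535=44990231; T_13,8=12×357423+2637558=6926634; T_13,9=12×32670+357423=749463
r14: T_14,8=13×6926634+44990231=135036473; T_14,9=13×749463+6926634=16669653
Read c(14,8) = 135036473, c(14,9) = 16669653.

135036473, 16669653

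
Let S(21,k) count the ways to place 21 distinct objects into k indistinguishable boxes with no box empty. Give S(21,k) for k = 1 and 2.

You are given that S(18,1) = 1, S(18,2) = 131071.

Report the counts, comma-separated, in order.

1, 1048575

row 19: T[19][1]=1·1+0=1  T[19][2]=2·131071+1=262143
row 20: T[20][1]=1·1+0=1  T[20][2]=2·262143+1=524287
row 21: T[21][1]=1·1+0=1  T[21][2]=2·524287+1=1048575
Read S(21,1) = 1, S(21,2) = 1048575.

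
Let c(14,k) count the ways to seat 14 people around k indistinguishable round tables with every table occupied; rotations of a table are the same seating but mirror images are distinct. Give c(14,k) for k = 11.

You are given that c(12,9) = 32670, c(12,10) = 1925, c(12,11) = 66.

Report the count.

91091

i=13: T(13,10)=32670+12·1925=55770 | T(13,11)=1925+12·66=2717
i=14: T(14,11)=55770+13·2717=91091
Read c(14,11) = 91091.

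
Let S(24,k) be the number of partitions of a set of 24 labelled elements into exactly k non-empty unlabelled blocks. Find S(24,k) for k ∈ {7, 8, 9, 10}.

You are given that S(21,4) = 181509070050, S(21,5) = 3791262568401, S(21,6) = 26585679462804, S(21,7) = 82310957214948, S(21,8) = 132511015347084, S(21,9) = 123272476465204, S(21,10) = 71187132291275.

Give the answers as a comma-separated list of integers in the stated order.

31677463851804540, 82318282158320505, 120622574326072500, 108254081784931500

r22: T_22,5=5×3791262568401+181509070050=19137821912055; T_22,6=6×26585679462804+3791262568401=163305339345225; T_22,7=7×82310957214948+26585679462804=602762379967440; T_22,8=8×132511015347084+82310957214948=1142399079991620; T_22,9=9×123272476465204+132511015347084=1241963303533920; T_22,10=10×71187132291275+123272476465204=835143799377954
r23: T_23,6=6×163305339345225+19137821912055=998969857983405; T_23,7=7×602762379967440+163305339345225=4382641999117305; T_23,8=8×1142399079991620+602762379967440=9741955019900400; T_23,9=9×1241963303533920+1142399079991620=12320068811796900; T_23,10=10×835143799377954+1241963303533920=9593401297313460
r24: T_24,7=7×4382641999117305+998969857983405=31677463851804540; T_24,8=8×9741955019900400+4382641999117305=82318282158320505; T_24,9=9×12320068811796900+9741955019900400=120622574326072500; T_24,10=10×9593401297313460+12320068811796900=108254081784931500
Read S(24,7) = 31677463851804540, S(24,8) = 82318282158320505, S(24,9) = 120622574326072500, S(24,10) = 108254081784931500.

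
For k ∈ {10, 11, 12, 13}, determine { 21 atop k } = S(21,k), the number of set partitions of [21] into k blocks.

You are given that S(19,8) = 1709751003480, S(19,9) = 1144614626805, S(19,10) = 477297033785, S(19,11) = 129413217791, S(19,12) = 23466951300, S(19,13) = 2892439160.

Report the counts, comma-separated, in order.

[20] T[20,9]:9*1144614626805+1709751003480=12011282644725 · T[20,10]:10*477297033785+1144614626805=5917584964655 · T[20,11]:11*129413217791+477297033785=1900842429486 · T[20,12]:12*23466951300+129413217791=411016633391 · T[20,13]:13*2892439160+23466951300=61068660380
[21] T[21,10]:10*5917584964655+12011282644725=71187132291275 · T[21,11]:11*1900842429486+5917584964655=26826851689001 · T[21,12]:12*411016633391+1900842429486=6833042030178 · T[21,13]:13*61068660380+411016633391=1204909218331
Read S(21,10) = 71187132291275, S(21,11) = 26826851689001, S(21,12) = 6833042030178, S(21,13) = 1204909218331.

71187132291275, 26826851689001, 6833042030178, 1204909218331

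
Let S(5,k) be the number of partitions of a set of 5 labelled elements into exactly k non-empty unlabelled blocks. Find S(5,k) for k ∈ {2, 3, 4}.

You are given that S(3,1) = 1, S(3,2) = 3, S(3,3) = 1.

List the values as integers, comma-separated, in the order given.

row 4: T[4][1]=1·1+0=1  T[4][2]=2·3+1=7  T[4][3]=3·1+3=6  T[4][4]=4·0+1=1
row 5: T[5][2]=2·7+1=15  T[5][3]=3·6+7=25  T[5][4]=4·1+6=10
Read S(5,2) = 15, S(5,3) = 25, S(5,4) = 10.

15, 25, 10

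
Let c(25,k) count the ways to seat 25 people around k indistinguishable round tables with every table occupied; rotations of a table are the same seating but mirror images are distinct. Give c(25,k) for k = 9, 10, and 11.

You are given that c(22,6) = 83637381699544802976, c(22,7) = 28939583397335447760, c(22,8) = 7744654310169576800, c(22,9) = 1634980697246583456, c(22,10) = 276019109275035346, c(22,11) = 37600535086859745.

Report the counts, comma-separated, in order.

34218695959407148992880, 6508376179668146850000, 1014945527825214637300

i=23: T(23,7)=83637381699544802976+22·28939583397335447760=720308216440924653696 | T(23,8)=28939583397335447760+22·7744654310169576800=199321978221066137360 | T(23,9)=7744654310169576800+22·1634980697246583456=43714229649594412832 | T(23,10)=1634980697246583456+22·276019109275035346=7707401101297361068 | T(23,11)=276019109275035346+22·37600535086859745=1103230881185949736
i=24: T(24,8)=720308216440924653696+23·199321978221066137360=5304713715525445812976 | T(24,9)=199321978221066137360+23·43714229649594412832=1204749260161737632496 | T(24,10)=43714229649594412832+23·7707401101297361068=220984454979433717396 | T(24,11)=7707401101297361068+23·1103230881185949736=33081711368574204996
i=25: T(25,9)=5304713715525445812976+24·1204749260161737632496=34218695959407148992880 | T(25,10)=1204749260161737632496+24·220984454979433717396=6508376179668146850000 | T(25,11)=220984454979433717396+24·33081711368574204996=1014945527825214637300
Read c(25,9) = 34218695959407148992880, c(25,10) = 6508376179668146850000, c(25,11) = 1014945527825214637300.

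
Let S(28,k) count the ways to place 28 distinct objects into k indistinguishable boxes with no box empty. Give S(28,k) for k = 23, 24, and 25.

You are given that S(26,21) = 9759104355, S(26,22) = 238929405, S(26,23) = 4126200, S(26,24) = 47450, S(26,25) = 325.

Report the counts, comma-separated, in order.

row 27: T[27][22]=22·238929405+9759104355=15015551265  T[27][23]=23·4126200+238929405=333832005  T[27][24]=24·47450+4126200=5265000  T[27][25]=25·325+47450=55575
row 28: T[28][23]=23·333832005+15015551265=22693687380  T[28][24]=24·5265000+333832005=460192005  T[28][25]=25·55575+5265000=6654375
Read S(28,23) = 22693687380, S(28,24) = 460192005, S(28,25) = 6654375.

22693687380, 460192005, 6654375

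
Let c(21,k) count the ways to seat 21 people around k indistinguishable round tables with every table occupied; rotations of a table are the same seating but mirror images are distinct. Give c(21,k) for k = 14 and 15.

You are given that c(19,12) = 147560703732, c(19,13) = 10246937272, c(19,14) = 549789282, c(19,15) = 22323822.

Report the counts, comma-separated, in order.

756111184500, 40171771630

row 20: T[20][13]=19·10246937272+147560703732=342252511900  T[20][14]=19·549789282+10246937272=20692933630  T[20][15]=19·22323822+549789282=973941900
row 21: T[21][14]=20·20692933630+342252511900=756111184500  T[21][15]=20·973941900+20692933630=40171771630
Read c(21,14) = 756111184500, c(21,15) = 40171771630.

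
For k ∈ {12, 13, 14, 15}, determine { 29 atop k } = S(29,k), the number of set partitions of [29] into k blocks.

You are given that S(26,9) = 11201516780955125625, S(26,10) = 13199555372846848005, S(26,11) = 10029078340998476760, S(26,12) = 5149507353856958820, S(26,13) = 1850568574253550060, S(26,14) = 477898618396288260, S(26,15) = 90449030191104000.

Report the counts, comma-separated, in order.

13326679652926121224470, 6855064482242755179765, 2534474684137526739000, 689692892575539953400

row 27: T[27][10]=10·13199555372846848005+11201516780955125625=143197070509423605675  T[27][11]=11·10029078340998476760+13199555372846848005=123519417123830092365  T[27][12]=12·5149507353856958820+10029078340998476760=71823166587281982600  T[27][13]=13·1850568574253550060+5149507353856958820=29206898819153109600  T[27][14]=14·477898618396288260+1850568574253550060=8541149231801585700  T[27][15]=15·90449030191104000+477898618396288260=1834634071262848260
row 28: T[28][11]=11·123519417123830092365+143197070509423605675=1501910658871554621690  T[28][12]=12·71823166587281982600+123519417123830092365=985397416171213883565  T[28][13]=13·29206898819153109600+71823166587281982600=451512851236272407400  T[28][14]=14·8541149231801585700+29206898819153109600=148782988064375309400  T[28][15]=15·1834634071262848260+8541149231801585700=36060660300744309600
row 29: T[29][12]=12·985397416171213883565+1501910658871554621690=13326679652926121224470  T[29][13]=13·451512851236272407400+985397416171213883565=6855064482242755179765  T[29][14]=14·148782988064375309400+451512851236272407400=2534474684137526739000  T[29][15]=15·36060660300744309600+148782988064375309400=689692892575539953400
Read S(29,12) = 13326679652926121224470, S(29,13) = 6855064482242755179765, S(29,14) = 2534474684137526739000, S(29,15) = 689692892575539953400.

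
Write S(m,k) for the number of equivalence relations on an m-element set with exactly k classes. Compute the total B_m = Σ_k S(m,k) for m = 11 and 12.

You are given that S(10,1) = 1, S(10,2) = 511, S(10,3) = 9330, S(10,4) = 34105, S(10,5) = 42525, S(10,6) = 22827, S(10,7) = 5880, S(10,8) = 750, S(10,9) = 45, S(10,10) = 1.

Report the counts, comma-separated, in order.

r11: T_11,1=1×1+0=1; T_11,2=2×511+1=1023; T_11,3=3×9330+511=28501; T_11,4=4×34105+9330=145750; T_11,5=5×42525+34105=246730; T_11,6=6×22827+42525=179487; T_11,7=7×5880+22827=63987; T_11,8=8×750+5880=11880; T_11,9=9×45+750=1155; T_11,10=10×1+45=55; T_11,11=11×0+1=1
r12: T_12,1=1×1+0=1; T_12,2=2×1023+1=2047; T_12,3=3×28501+1023=86526; T_12,4=4×145750+28501=611501; T_12,5=5×246730+145750=1379400; T_12,6=6×179487+246730=1323652; T_12,7=7×63987+179487=627396; T_12,8=8×11880+63987=159027; T_12,9=9×1155+11880=22275; T_12,10=10×55+1155=1705; T_12,11=11×1+55=66; T_12,12=12×0+1=1
B_11 = ΣS(11,k) = 1+1023+28501+145750+246730+179487+63987+11880+1155+55+1 = 678570
B_12 = ΣS(12,k) = 1+2047+86526+611501+1379400+1323652+627396+159027+22275+1705+66+1 = 4213597

678570, 4213597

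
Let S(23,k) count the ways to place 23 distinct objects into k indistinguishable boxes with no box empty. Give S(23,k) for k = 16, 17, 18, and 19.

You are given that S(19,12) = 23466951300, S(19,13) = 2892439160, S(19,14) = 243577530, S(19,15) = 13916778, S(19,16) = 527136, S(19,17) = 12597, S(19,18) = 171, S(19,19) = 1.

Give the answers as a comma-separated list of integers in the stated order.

762361127264, 49916988803, 2364885369, 79781779

[20] T[20,13]:13*2892439160+23466951300=61068660380 · T[20,14]:14*243577530+2892439160=6302524580 · T[20,15]:15*13916778+243577530=452329200 · T[20,16]:16*527136+13916778=22350954 · T[20,17]:17*12597+527136=741285 · T[20,18]:18*171+12597=15675 · T[20,19]:19*1+171=190
[21] T[21,14]:14*6302524580+61068660380=149304004500 · T[21,15]:15*452329200+6302524580=13087462580 · T[21,16]:16*22350954+452329200=809944464 · T[21,17]:17*741285+22350954=34952799 · T[21,18]:18*15675+741285=1023435 · T[21,19]:19*190+15675=19285
[22] T[22,15]:15*13087462580+149304004500=345615943200 · T[22,16]:16*809944464+13087462580=26046574004 · T[22,17]:17*34952799+809944464=1404142047 · T[22,18]:18*1023435+34952799=53374629 · T[22,19]:19*19285+1023435=1389850
[23] T[23,16]:16*26046574004+345615943200=762361127264 · T[23,17]:17*1404142047+26046574004=49916988803 · T[23,18]:18*53374629+1404142047=2364885369 · T[23,19]:19*1389850+53374629=79781779
Read S(23,16) = 762361127264, S(23,17) = 49916988803, S(23,18) = 2364885369, S(23,19) = 79781779.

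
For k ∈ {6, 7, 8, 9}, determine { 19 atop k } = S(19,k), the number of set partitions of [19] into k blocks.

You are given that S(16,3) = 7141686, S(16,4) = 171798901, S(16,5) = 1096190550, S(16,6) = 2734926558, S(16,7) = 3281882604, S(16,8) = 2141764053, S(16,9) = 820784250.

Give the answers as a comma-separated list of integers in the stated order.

693081601779, 1492924634839, 1709751003480, 1144614626805

[17] T[17,4]:4*171798901+7141686=694337290 · T[17,5]:5*1096190550+171798901=5652751651 · T[17,6]:6*2734926558+1096190550=17505749898 · T[17,7]:7*3281882604+2734926558=25708104786 · T[17,8]:8*2141764053+3281882604=20415995028 · T[17,9]:9*820784250+2141764053=9528822303
[18] T[18,5]:5*5652751651+694337290=28958095545 · T[18,6]:6*17505749898+5652751651=110687251039 · T[18,7]:7*25708104786+17505749898=197462483400 · T[18,8]:8*20415995028+25708104786=189036065010 · T[18,9]:9*9528822303+20415995028=106175395755
[19] T[19,6]:6*110687251039+28958095545=693081601779 · T[19,7]:7*197462483400+110687251039=1492924634839 · T[19,8]:8*189036065010+197462483400=1709751003480 · T[19,9]:9*106175395755+189036065010=1144614626805
Read S(19,6) = 693081601779, S(19,7) = 1492924634839, S(19,8) = 1709751003480, S(19,9) = 1144614626805.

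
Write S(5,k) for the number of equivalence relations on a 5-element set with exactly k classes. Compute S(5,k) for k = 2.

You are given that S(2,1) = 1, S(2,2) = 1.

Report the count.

r3: T_3,1=1×1+0=1; T_3,2=2×1+1=3
r4: T_4,1=1×1+0=1; T_4,2=2×3+1=7
r5: T_5,2=2×7+1=15
Read S(5,2) = 15.

15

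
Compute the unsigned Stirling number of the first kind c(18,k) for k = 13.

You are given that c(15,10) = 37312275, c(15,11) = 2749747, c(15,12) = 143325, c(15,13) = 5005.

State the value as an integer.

@16  (16,11):2749747·15+37312275→78558480, (16,12):143325·15+2749747→4899622, (16,13):5005·15+143325→218400
@17  (17,12):4899622·16+78558480→156952432, (17,13):218400·16+4899622→8394022
@18  (18,13):8394022·17+156952432→299650806
Read c(18,13) = 299650806.

299650806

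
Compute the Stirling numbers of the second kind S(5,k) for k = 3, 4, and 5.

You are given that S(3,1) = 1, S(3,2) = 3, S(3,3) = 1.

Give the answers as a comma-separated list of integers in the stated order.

25, 10, 1

[4] T[4,2]:2*3+1=7 · T[4,3]:3*1+3=6 · T[4,4]:4*0+1=1
[5] T[5,3]:3*6+7=25 · T[5,4]:4*1+6=10 · T[5,5]:5*0+1=1
Read S(5,3) = 25, S(5,4) = 10, S(5,5) = 1.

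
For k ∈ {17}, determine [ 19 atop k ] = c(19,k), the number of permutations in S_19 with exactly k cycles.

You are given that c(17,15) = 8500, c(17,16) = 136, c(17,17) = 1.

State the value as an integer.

13566

row 18: T[18][16]=17·136+8500=10812  T[18][17]=17·1+136=153
row 19: T[19][17]=18·153+10812=13566
Read c(19,17) = 13566.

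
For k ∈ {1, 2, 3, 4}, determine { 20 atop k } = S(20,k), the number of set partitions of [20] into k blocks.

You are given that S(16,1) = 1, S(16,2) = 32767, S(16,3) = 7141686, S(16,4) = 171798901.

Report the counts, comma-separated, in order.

1, 524287, 580606446, 45232115901

[17] T[17,1]:1*1+0=1 · T[17,2]:2*32767+1=65535 · T[17,3]:3*7141686+32767=21457825 · T[17,4]:4*171798901+7141686=694337290
[18] T[18,1]:1*1+0=1 · T[18,2]:2*65535+1=131071 · T[18,3]:3*21457825+65535=64439010 · T[18,4]:4*694337290+21457825=2798806985
[19] T[19,1]:1*1+0=1 · T[19,2]:2*131071+1=262143 · T[19,3]:3*64439010+131071=193448101 · T[19,4]:4*2798806985+64439010=11259666950
[20] T[20,1]:1*1+0=1 · T[20,2]:2*262143+1=524287 · T[20,3]:3*193448101+262143=580606446 · T[20,4]:4*11259666950+193448101=45232115901
Read S(20,1) = 1, S(20,2) = 524287, S(20,3) = 580606446, S(20,4) = 45232115901.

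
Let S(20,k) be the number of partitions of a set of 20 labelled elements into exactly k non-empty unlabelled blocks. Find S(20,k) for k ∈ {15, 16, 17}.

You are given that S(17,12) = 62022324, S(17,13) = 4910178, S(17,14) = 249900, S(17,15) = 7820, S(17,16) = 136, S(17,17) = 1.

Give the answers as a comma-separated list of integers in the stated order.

row 18: T[18][13]=13·4910178+62022324=125854638  T[18][14]=14·249900+4910178=8408778  T[18][15]=15·7820+249900=367200  T[18][16]=16·136+7820=9996  T[18][17]=17·1+136=153
row 19: T[19][14]=14·8408778+125854638=243577530  T[19][15]=15·367200+8408778=13916778  T[19][16]=16·9996+367200=527136  T[19][17]=17·153+9996=12597
row 20: T[20][15]=15·13916778+243577530=452329200  T[20][16]=16·527136+13916778=22350954  T[20][17]=17·12597+527136=741285
Read S(20,15) = 452329200, S(20,16) = 22350954, S(20,17) = 741285.

452329200, 22350954, 741285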